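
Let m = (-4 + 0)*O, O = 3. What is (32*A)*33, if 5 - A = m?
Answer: 17952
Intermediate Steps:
m = -12 (m = (-4 + 0)*3 = -4*3 = -12)
A = 17 (A = 5 - 1*(-12) = 5 + 12 = 17)
(32*A)*33 = (32*17)*33 = 544*33 = 17952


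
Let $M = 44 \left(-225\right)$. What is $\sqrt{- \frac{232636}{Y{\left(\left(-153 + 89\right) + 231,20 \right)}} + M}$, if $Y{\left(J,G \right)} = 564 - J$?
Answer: $\frac{2 i \sqrt{413171398}}{397} \approx 102.4 i$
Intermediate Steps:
$M = -9900$
$\sqrt{- \frac{232636}{Y{\left(\left(-153 + 89\right) + 231,20 \right)}} + M} = \sqrt{- \frac{232636}{564 - \left(\left(-153 + 89\right) + 231\right)} - 9900} = \sqrt{- \frac{232636}{564 - \left(-64 + 231\right)} - 9900} = \sqrt{- \frac{232636}{564 - 167} - 9900} = \sqrt{- \frac{232636}{397} - 9900} = \sqrt{- \frac{4162936}{397}} = \frac{2 i \sqrt{413171398}}{397}$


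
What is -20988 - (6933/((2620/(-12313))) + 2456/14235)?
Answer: 86483367299/7459140 ≈ 11594.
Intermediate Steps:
-20988 - (6933/((2620/(-12313))) + 2456/14235) = -20988 - (6933/((2620*(-1/12313))) + 2456*(1/14235)) = -20988 - (6933/(-2620/12313) + 2456/14235) = -20988 - (6933*(-12313/2620) + 2456/14235) = -20988 - (-85366029/2620 + 2456/14235) = -20988 - 1*(-243035797619/7459140) = -20988 + 243035797619/7459140 = 86483367299/7459140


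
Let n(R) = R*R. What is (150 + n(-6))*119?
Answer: 22134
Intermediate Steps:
n(R) = R**2
(150 + n(-6))*119 = (150 + (-6)**2)*119 = (150 + 36)*119 = 186*119 = 22134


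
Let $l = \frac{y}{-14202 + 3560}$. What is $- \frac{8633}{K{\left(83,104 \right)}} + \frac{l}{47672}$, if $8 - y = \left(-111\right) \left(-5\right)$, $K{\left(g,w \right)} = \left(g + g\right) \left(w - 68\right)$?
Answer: $- \frac{547467139565}{378972091728} \approx -1.4446$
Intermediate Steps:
$K{\left(g,w \right)} = 2 g \left(-68 + w\right)$
$y = -547$ ($y = 8 - \left(-111\right) \left(-5\right) = 8 - 555 = -547$)
$l = \frac{547}{10642}$ ($l = - \frac{547}{-14202 + 3560} = - \frac{547}{-10642} = \left(-547\right) \left(- \frac{1}{10642}\right) = \frac{547}{10642} \approx 0.0514$)
$- \frac{8633}{K{\left(83,104 \right)}} + \frac{l}{47672} = - \frac{8633}{2 \cdot 83 \left(-68 + 104\right)} + \frac{547}{10642 \cdot 47672} = - \frac{8633}{2 \cdot 83 \cdot 36} + \frac{547}{10642} \cdot \frac{1}{47672} = - \frac{8633}{5976} + \frac{547}{507325424} = - \frac{547467139565}{378972091728}$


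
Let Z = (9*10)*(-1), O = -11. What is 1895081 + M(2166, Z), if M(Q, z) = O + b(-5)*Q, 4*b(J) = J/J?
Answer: 3791223/2 ≈ 1.8956e+6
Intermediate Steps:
b(J) = ¼ (b(J) = (J/J)/4 = (¼)*1 = ¼)
Z = -90 (Z = 90*(-1) = -90)
M(Q, z) = -11 + Q/4
1895081 + M(2166, Z) = 1895081 + (-11 + (¼)*2166) = 1895081 + (-11 + 1083/2) = 1895081 + 1061/2 = 3791223/2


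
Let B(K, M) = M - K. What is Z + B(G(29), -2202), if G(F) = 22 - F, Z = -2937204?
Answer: -2939399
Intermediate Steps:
Z + B(G(29), -2202) = -2937204 + (-2202 - (22 - 1*29)) = -2937204 + (-2202 - (22 - 29)) = -2937204 + (-2202 - 1*(-7)) = -2937204 + (-2202 + 7) = -2937204 - 2195 = -2939399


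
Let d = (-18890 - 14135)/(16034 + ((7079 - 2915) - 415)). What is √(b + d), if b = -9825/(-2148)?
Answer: 5*√5827813097709/7082314 ≈ 1.7043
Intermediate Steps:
d = -33025/19783 (d = -33025/(16034 + (4164 - 415)) = -33025/(16034 + 3749) = -33025/19783 ≈ -1.6694)
b = 3275/716 (b = -9825*(-1/2148) = 3275/716 ≈ 4.5740)
√(b + d) = √(3275/716 - 33025/19783) = √(41143425/14164628) = 5*√5827813097709/7082314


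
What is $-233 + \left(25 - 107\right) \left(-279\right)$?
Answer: $22645$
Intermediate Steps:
$-233 + \left(25 - 107\right) \left(-279\right) = -233 - -22878 = -233 + 22878 = 22645$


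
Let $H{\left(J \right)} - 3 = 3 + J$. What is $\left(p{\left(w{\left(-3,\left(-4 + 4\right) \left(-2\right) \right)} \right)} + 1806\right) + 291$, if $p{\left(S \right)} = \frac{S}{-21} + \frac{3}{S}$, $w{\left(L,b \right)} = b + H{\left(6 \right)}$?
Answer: $\frac{58707}{28} \approx 2096.7$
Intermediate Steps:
$H{\left(J \right)} = 6 + J$ ($H{\left(J \right)} = 3 + \left(3 + J\right) = 6 + J$)
$w{\left(L,b \right)} = 12 + b$ ($w{\left(L,b \right)} = b + \left(6 + 6\right) = b + 12 = 12 + b$)
$p{\left(S \right)} = \frac{3}{S} - \frac{S}{21}$ ($p{\left(S \right)} = S \left(- \frac{1}{21}\right) + \frac{3}{S} = - \frac{S}{21} + \frac{3}{S} = \frac{3}{S} - \frac{S}{21}$)
$\left(p{\left(w{\left(-3,\left(-4 + 4\right) \left(-2\right) \right)} \right)} + 1806\right) + 291 = \left(\left(\frac{3}{12 + \left(-4 + 4\right) \left(-2\right)} - \frac{12 + \left(-4 + 4\right) \left(-2\right)}{21}\right) + 1806\right) + 291 = \left(\left(\frac{3}{12 + 0 \left(-2\right)} - \frac{12 + 0 \left(-2\right)}{21}\right) + 1806\right) + 291 = \left(\left(\frac{3}{12 + 0} - \frac{12 + 0}{21}\right) + 1806\right) + 291 = \left(\left(\frac{3}{12} - \frac{4}{7}\right) + 1806\right) + 291 = \left(\left(3 \cdot \frac{1}{12} - \frac{4}{7}\right) + 1806\right) + 291 = \left(\left(\frac{1}{4} - \frac{4}{7}\right) + 1806\right) + 291 = \left(- \frac{9}{28} + 1806\right) + 291 = \frac{50559}{28} + 291 = \frac{58707}{28}$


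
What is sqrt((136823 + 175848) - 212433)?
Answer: sqrt(100238) ≈ 316.60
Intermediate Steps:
sqrt((136823 + 175848) - 212433) = sqrt(312671 - 212433) = sqrt(100238)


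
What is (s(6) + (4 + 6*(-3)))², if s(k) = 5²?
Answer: 121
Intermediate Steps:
s(k) = 25
(s(6) + (4 + 6*(-3)))² = (25 + (4 + 6*(-3)))² = (25 + (4 - 18))² = (25 - 14)² = 11² = 121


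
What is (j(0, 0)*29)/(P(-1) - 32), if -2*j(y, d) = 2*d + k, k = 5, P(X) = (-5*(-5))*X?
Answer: 145/114 ≈ 1.2719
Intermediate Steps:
P(X) = 25*X
j(y, d) = -5/2 - d (j(y, d) = -(2*d + 5)/2 = -(5 + 2*d)/2 = -5/2 - d)
(j(0, 0)*29)/(P(-1) - 32) = ((-5/2 - 1*0)*29)/(25*(-1) - 32) = ((-5/2 + 0)*29)/(-25 - 32) = -5/2*29/(-57) = -145/2*(-1/57) = 145/114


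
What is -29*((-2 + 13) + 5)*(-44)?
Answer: 20416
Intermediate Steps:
-29*((-2 + 13) + 5)*(-44) = -29*(11 + 5)*(-44) = -29*16*(-44) = -464*(-44) = 20416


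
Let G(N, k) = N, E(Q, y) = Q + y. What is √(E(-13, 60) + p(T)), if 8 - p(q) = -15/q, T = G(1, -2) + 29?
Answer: √222/2 ≈ 7.4498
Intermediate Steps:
T = 30 (T = 1 + 29 = 30)
p(q) = 8 + 15/q (p(q) = 8 - (-15)/q = 8 + 15/q)
√(E(-13, 60) + p(T)) = √((-13 + 60) + (8 + 15/30)) = √(47 + (8 + 15*(1/30))) = √(47 + (8 + ½)) = √(47 + 17/2) = √(111/2) = √222/2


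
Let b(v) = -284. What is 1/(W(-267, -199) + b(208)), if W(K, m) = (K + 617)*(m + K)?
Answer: -1/163384 ≈ -6.1206e-6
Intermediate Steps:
W(K, m) = (617 + K)*(K + m)
1/(W(-267, -199) + b(208)) = 1/(((-267)² + 617*(-267) + 617*(-199) - 267*(-199)) - 284) = 1/((71289 - 164739 - 122783 + 53133) - 284) = 1/(-163100 - 284) = 1/(-163384) = -1/163384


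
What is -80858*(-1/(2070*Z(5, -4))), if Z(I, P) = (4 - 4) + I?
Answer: 40429/5175 ≈ 7.8124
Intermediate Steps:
Z(I, P) = I (Z(I, P) = 0 + I = I)
-80858*(-1/(2070*Z(5, -4))) = -80858/(-45*46*5) = -80858/((-2070*5)) = -80858/(-10350) = -80858*(-1/10350) = 40429/5175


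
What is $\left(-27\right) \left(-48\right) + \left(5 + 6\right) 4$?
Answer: $1340$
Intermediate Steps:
$\left(-27\right) \left(-48\right) + \left(5 + 6\right) 4 = 1296 + 11 \cdot 4 = 1296 + 44 = 1340$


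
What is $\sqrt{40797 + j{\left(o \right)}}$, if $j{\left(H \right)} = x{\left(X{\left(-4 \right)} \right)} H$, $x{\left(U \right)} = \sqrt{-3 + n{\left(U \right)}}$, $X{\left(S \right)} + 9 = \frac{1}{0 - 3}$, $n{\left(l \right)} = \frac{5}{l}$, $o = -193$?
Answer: $\frac{\sqrt{7996212 - 8106 i \sqrt{77}}}{14} \approx 201.98 - 0.89835 i$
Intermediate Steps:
$X{\left(S \right)} = - \frac{28}{3}$ ($X{\left(S \right)} = -9 + \frac{1}{0 - 3} = -9 + \frac{1}{-3} = -9 - \frac{1}{3} = - \frac{28}{3}$)
$x{\left(U \right)} = \sqrt{-3 + \frac{5}{U}}$
$j{\left(H \right)} = \frac{3 i H \sqrt{77}}{14}$ ($j{\left(H \right)} = \sqrt{-3 + \frac{5}{- \frac{28}{3}}} H = \sqrt{-3 + 5 \left(- \frac{3}{28}\right)} H = \sqrt{-3 - \frac{15}{28}} H = \sqrt{- \frac{99}{28}} H = \frac{3 i \sqrt{77}}{14} H = \frac{3 i H \sqrt{77}}{14}$)
$\sqrt{40797 + j{\left(o \right)}} = \sqrt{40797 + \frac{3}{14} i \left(-193\right) \sqrt{77}} = \sqrt{40797 - \frac{579 i \sqrt{77}}{14}}$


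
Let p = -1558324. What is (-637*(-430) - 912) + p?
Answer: -1285326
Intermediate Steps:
(-637*(-430) - 912) + p = (-637*(-430) - 912) - 1558324 = (273910 - 912) - 1558324 = 272998 - 1558324 = -1285326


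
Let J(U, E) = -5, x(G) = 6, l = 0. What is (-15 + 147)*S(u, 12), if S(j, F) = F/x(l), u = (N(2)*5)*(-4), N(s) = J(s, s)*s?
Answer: 264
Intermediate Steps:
N(s) = -5*s
u = 200 (u = (-5*2*5)*(-4) = -10*5*(-4) = -50*(-4) = 200)
S(j, F) = F/6
(-15 + 147)*S(u, 12) = (-15 + 147)*((⅙)*12) = 132*2 = 264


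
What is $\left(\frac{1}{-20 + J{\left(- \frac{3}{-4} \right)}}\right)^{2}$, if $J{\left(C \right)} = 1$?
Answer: $\frac{1}{361} \approx 0.0027701$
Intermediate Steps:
$\left(\frac{1}{-20 + J{\left(- \frac{3}{-4} \right)}}\right)^{2} = \left(\frac{1}{-20 + 1}\right)^{2} = \left(\frac{1}{-19}\right)^{2} = \left(- \frac{1}{19}\right)^{2} = \frac{1}{361}$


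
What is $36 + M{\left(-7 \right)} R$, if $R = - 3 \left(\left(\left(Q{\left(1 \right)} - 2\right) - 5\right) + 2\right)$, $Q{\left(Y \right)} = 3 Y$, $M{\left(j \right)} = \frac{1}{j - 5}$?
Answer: $\frac{71}{2} \approx 35.5$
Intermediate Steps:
$M{\left(j \right)} = \frac{1}{-5 + j}$
$R = 6$ ($R = - 3 \left(\left(\left(3 \cdot 1 - 2\right) - 5\right) + 2\right) = - 3 \left(\left(\left(3 - 2\right) - 5\right) + 2\right) = - 3 \left(\left(1 - 5\right) + 2\right) = - 3 \left(-4 + 2\right) = \left(-3\right) \left(-2\right) = 6$)
$36 + M{\left(-7 \right)} R = 36 + \frac{1}{-5 - 7} \cdot 6 = 36 + \frac{1}{-12} \cdot 6 = 36 - \frac{1}{2} = \frac{71}{2}$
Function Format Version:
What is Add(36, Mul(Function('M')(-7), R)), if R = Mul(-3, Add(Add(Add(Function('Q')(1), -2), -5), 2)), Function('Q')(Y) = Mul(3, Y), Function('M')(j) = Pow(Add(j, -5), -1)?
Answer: Rational(71, 2) ≈ 35.500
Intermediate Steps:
Function('M')(j) = Pow(Add(-5, j), -1)
R = 6 (R = Mul(-3, Add(Add(Add(Mul(3, 1), -2), -5), 2)) = Mul(-3, Add(Add(Add(3, -2), -5), 2)) = Mul(-3, Add(Add(1, -5), 2)) = Mul(-3, Add(-4, 2)) = Mul(-3, -2) = 6)
Add(36, Mul(Function('M')(-7), R)) = Add(36, Mul(Pow(Add(-5, -7), -1), 6)) = Add(36, Mul(Pow(-12, -1), 6)) = Add(36, Mul(Rational(-1, 12), 6)) = Add(36, Rational(-1, 2)) = Rational(71, 2)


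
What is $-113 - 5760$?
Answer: $-5873$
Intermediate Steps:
$-113 - 5760 = -5873$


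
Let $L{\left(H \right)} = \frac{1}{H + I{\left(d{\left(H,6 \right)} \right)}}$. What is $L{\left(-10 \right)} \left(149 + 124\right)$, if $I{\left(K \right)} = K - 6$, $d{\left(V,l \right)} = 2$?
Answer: $- \frac{39}{2} \approx -19.5$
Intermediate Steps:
$I{\left(K \right)} = -6 + K$ ($I{\left(K \right)} = K - 6 = -6 + K$)
$L{\left(H \right)} = \frac{1}{-4 + H}$ ($L{\left(H \right)} = \frac{1}{H + \left(-6 + 2\right)} = \frac{1}{H - 4} = \frac{1}{-4 + H}$)
$L{\left(-10 \right)} \left(149 + 124\right) = \frac{149 + 124}{-4 - 10} = \frac{1}{-14} \cdot 273 = \left(- \frac{1}{14}\right) 273 = - \frac{39}{2}$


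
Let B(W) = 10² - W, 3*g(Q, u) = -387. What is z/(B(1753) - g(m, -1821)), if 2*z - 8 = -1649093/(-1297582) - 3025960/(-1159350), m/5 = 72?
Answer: -1787312073187/458526395630160 ≈ -0.0038979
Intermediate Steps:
m = 360 (m = 5*72 = 360)
g(Q, u) = -129 (g(Q, u) = (⅓)*(-387) = -129)
z = 1787312073187/300870338340 (z = 4 + (-1649093/(-1297582) - 3025960/(-1159350))/2 = 4 + (-1649093*(-1/1297582) - 3025960*(-1/1159350))/2 = 4 + (1649093/1297582 + 302596/115935)/2 = 4 + (½)*(583830719827/150435169170) = 4 + 583830719827/300870338340 = 1787312073187/300870338340 ≈ 5.9405)
B(W) = 100 - W
z/(B(1753) - g(m, -1821)) = 1787312073187/(300870338340*((100 - 1*1753) - 1*(-129))) = 1787312073187/(300870338340*((100 - 1753) + 129)) = 1787312073187/(300870338340*(-1653 + 129)) = (1787312073187/300870338340)/(-1524) = (1787312073187/300870338340)*(-1/1524) = -1787312073187/458526395630160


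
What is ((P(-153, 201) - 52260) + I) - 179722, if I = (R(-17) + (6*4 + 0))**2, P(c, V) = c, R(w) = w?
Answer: -232086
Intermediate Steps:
I = 49 (I = (-17 + (6*4 + 0))**2 = (-17 + (24 + 0))**2 = (-17 + 24)**2 = 7**2 = 49)
((P(-153, 201) - 52260) + I) - 179722 = ((-153 - 52260) + 49) - 179722 = (-52413 + 49) - 179722 = -52364 - 179722 = -232086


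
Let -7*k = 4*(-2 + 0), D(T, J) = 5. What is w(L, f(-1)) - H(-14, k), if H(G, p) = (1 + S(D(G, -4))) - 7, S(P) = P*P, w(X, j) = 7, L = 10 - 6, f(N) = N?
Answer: -12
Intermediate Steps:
L = 4
k = 8/7 (k = -4*(-2 + 0)/7 = -4*(-2)/7 = -⅐*(-8) = 8/7 ≈ 1.1429)
S(P) = P²
H(G, p) = 19 (H(G, p) = (1 + 5²) - 7 = (1 + 25) - 7 = 26 - 7 = 19)
w(L, f(-1)) - H(-14, k) = 7 - 1*19 = 7 - 19 = -12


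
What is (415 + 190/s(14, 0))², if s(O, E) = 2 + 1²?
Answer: 2059225/9 ≈ 2.2880e+5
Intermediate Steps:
s(O, E) = 3 (s(O, E) = 2 + 1 = 3)
(415 + 190/s(14, 0))² = (415 + 190/3)² = (1435/3)² = 2059225/9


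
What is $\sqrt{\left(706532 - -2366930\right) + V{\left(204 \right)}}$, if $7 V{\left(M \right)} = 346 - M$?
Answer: $\frac{26 \sqrt{222782}}{7} \approx 1753.1$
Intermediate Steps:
$V{\left(M \right)} = \frac{346}{7} - \frac{M}{7}$ ($V{\left(M \right)} = \frac{346 - M}{7} = \frac{346}{7} - \frac{M}{7}$)
$\sqrt{\left(706532 - -2366930\right) + V{\left(204 \right)}} = \sqrt{\left(706532 - -2366930\right) + \left(\frac{346}{7} - \frac{204}{7}\right)} = \sqrt{\left(706532 + 2366930\right) + \left(\frac{346}{7} - \frac{204}{7}\right)} = \sqrt{3073462 + \frac{142}{7}} = \sqrt{\frac{21514376}{7}} = \frac{26 \sqrt{222782}}{7}$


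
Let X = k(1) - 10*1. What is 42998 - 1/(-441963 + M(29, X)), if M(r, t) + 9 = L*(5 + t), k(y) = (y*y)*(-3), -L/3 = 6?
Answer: 18997720345/441828 ≈ 42998.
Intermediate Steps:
L = -18 (L = -3*6 = -18)
k(y) = -3*y**2 (k(y) = y**2*(-3) = -3*y**2)
X = -13 (X = -3*1**2 - 10*1 = -3*1 - 10 = -3 - 10 = -13)
M(r, t) = -99 - 18*t (M(r, t) = -9 - 18*(5 + t) = -9 + (-90 - 18*t) = -99 - 18*t)
42998 - 1/(-441963 + M(29, X)) = 42998 - 1/(-441963 + (-99 - 18*(-13))) = 42998 - 1/(-441963 + (-99 + 234)) = 42998 - 1/(-441963 + 135) = 42998 - 1/(-441828) = 42998 - 1*(-1/441828) = 42998 + 1/441828 = 18997720345/441828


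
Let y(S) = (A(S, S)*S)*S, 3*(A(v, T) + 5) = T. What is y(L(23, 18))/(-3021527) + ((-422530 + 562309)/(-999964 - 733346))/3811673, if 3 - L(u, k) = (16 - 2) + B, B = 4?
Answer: 1651655804571663/2218073066858787890 ≈ 0.00074464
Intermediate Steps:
L(u, k) = -15 (L(u, k) = 3 - ((16 - 2) + 4) = 3 - (14 + 4) = 3 - 1*18 = 3 - 18 = -15)
A(v, T) = -5 + T/3
y(S) = S**2*(-5 + S/3) (y(S) = ((-5 + S/3)*S)*S = (S*(-5 + S/3))*S = S**2*(-5 + S/3))
y(L(23, 18))/(-3021527) + ((-422530 + 562309)/(-999964 - 733346))/3811673 = ((1/3)*(-15)**2*(-15 - 15))/(-3021527) + ((-422530 + 562309)/(-999964 - 733346))/3811673 = ((1/3)*225*(-30))*(-1/3021527) + (139779/(-1733310))*(1/3811673) = -2250*(-1/3021527) + (139779*(-1/1733310))*(1/3811673) = 2250/3021527 - 15531/192590*1/3811673 = 2250/3021527 - 15531/734090103070 = 1651655804571663/2218073066858787890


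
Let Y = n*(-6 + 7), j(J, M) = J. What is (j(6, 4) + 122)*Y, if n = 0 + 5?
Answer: 640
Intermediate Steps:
n = 5
Y = 5 (Y = 5*(-6 + 7) = 5*1 = 5)
(j(6, 4) + 122)*Y = (6 + 122)*5 = 128*5 = 640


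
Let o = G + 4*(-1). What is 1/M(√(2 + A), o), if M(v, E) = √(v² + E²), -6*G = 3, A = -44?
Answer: -2*I*√87/87 ≈ -0.21442*I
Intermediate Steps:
G = -½ (G = -⅙*3 = -½ ≈ -0.50000)
o = -9/2 (o = -½ + 4*(-1) = -½ - 4 = -9/2 ≈ -4.5000)
M(v, E) = √(E² + v²)
1/M(√(2 + A), o) = 1/(√((-9/2)² + (√(2 - 44))²)) = 1/(√(81/4 + (√(-42))²)) = 1/(√(81/4 + (I*√42)²)) = 1/(√(81/4 - 42)) = 1/(√(-87/4)) = 1/(I*√87/2) = -2*I*√87/87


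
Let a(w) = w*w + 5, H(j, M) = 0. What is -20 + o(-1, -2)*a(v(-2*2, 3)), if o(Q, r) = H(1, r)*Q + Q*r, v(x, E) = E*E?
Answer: 152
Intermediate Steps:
v(x, E) = E²
o(Q, r) = Q*r (o(Q, r) = 0*Q + Q*r = 0 + Q*r = Q*r)
a(w) = 5 + w² (a(w) = w² + 5 = 5 + w²)
-20 + o(-1, -2)*a(v(-2*2, 3)) = -20 + (-1*(-2))*(5 + (3²)²) = -20 + 2*(5 + 9²) = -20 + 2*(5 + 81) = -20 + 2*86 = -20 + 172 = 152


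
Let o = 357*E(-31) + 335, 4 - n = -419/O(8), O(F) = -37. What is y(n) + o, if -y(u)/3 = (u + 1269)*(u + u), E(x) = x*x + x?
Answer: 530885237/1369 ≈ 3.8779e+5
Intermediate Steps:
n = -271/37 (n = 4 - (-419)/(-37) = 4 - (-419)*(-1)/37 = 4 - 1*419/37 = 4 - 419/37 = -271/37 ≈ -7.3243)
E(x) = x + x² (E(x) = x² + x = x + x²)
o = 332345 (o = 357*(-31*(1 - 31)) + 335 = 357*(-31*(-30)) + 335 = 357*930 + 335 = 332010 + 335 = 332345)
y(u) = -6*u*(1269 + u) (y(u) = -3*(u + 1269)*(u + u) = -3*(1269 + u)*2*u = -6*u*(1269 + u))
y(n) + o = -6*(-271/37)*(1269 - 271/37) + 332345 = -6*(-271/37)*46682/37 + 332345 = 75904932/1369 + 332345 = 530885237/1369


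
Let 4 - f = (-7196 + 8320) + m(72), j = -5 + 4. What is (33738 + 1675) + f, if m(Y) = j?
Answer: 34294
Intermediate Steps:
j = -1
m(Y) = -1
f = -1119 (f = 4 - ((-7196 + 8320) - 1) = 4 - (1124 - 1) = 4 - 1*1123 = 4 - 1123 = -1119)
(33738 + 1675) + f = (33738 + 1675) - 1119 = 35413 - 1119 = 34294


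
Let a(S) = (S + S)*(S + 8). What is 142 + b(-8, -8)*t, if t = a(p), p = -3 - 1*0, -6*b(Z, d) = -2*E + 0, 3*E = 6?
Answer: 122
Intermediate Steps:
E = 2 (E = (1/3)*6 = 2)
b(Z, d) = 2/3 (b(Z, d) = -(-2*2 + 0)/6 = -(-4 + 0)/6 = -1/6*(-4) = 2/3)
p = -3 (p = -3 + 0 = -3)
a(S) = 2*S*(8 + S) (a(S) = (2*S)*(8 + S) = 2*S*(8 + S))
t = -30 (t = 2*(-3)*(8 - 3) = 2*(-3)*5 = -30)
142 + b(-8, -8)*t = 142 + (2/3)*(-30) = 142 - 20 = 122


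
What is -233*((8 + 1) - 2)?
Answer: -1631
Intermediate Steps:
-233*((8 + 1) - 2) = -233*(9 - 2) = -233*7 = -1631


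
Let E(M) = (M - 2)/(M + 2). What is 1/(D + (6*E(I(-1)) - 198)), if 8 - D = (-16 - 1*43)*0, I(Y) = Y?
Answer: -1/208 ≈ -0.0048077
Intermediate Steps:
E(M) = (-2 + M)/(2 + M)
D = 8 (D = 8 - (-16 - 1*43)*0 = 8 - (-16 - 43)*0 = 8 - (-59)*0 = 8 - 1*0 = 8 + 0 = 8)
1/(D + (6*E(I(-1)) - 198)) = 1/(8 + (6*((-2 - 1)/(2 - 1)) - 198)) = 1/(8 + (6*(-3/1) - 198)) = 1/(8 + (6*(1*(-3)) - 198)) = 1/(8 + (6*(-3) - 198)) = 1/(8 + (-18 - 198)) = 1/(8 - 216) = 1/(-208) = -1/208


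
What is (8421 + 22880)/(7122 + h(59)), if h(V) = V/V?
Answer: 31301/7123 ≈ 4.3944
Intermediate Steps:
h(V) = 1
(8421 + 22880)/(7122 + h(59)) = (8421 + 22880)/(7122 + 1) = 31301/7123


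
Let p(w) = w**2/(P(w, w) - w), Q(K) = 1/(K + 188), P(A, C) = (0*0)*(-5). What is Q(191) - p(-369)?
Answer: -139850/379 ≈ -369.00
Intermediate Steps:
P(A, C) = 0 (P(A, C) = 0*(-5) = 0)
Q(K) = 1/(188 + K)
p(w) = -w (p(w) = w**2/(0 - w) = w**2/((-w)) = w**2*(-1/w) = -w)
Q(191) - p(-369) = 1/(188 + 191) - (-1)*(-369) = 1/379 - 1*369 = 1/379 - 369 = -139850/379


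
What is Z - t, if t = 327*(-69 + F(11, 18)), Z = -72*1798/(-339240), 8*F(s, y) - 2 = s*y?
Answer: 203379774/14135 ≈ 14388.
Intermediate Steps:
F(s, y) = ¼ + s*y/8 (F(s, y) = ¼ + (s*y)/8 = ¼ + s*y/8)
Z = 5394/14135 (Z = -129456*(-1/339240) = 5394/14135 ≈ 0.38161)
t = -14388 (t = 327*(-69 + (¼ + (⅛)*11*18)) = 327*(-69 + (¼ + 99/4)) = 327*(-69 + 25) = 327*(-44) = -14388)
Z - t = 5394/14135 - 1*(-14388) = 5394/14135 + 14388 = 203379774/14135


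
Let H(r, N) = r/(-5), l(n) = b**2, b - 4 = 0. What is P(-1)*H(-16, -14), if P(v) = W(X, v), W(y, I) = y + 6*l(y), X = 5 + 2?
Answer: 1648/5 ≈ 329.60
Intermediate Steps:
b = 4 (b = 4 + 0 = 4)
l(n) = 16 (l(n) = 4**2 = 16)
X = 7
H(r, N) = -r/5 (H(r, N) = r*(-1/5) = -r/5)
W(y, I) = 96 + y (W(y, I) = y + 6*16 = y + 96 = 96 + y)
P(v) = 103 (P(v) = 96 + 7 = 103)
P(-1)*H(-16, -14) = 103*(-1/5*(-16)) = 103*(16/5) = 1648/5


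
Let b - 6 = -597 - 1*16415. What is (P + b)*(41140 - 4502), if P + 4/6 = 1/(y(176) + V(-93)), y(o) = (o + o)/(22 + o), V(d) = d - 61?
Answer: -1280450965213/2055 ≈ -6.2309e+8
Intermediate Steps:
V(d) = -61 + d
y(o) = 2*o/(22 + o) (y(o) = (2*o)/(22 + o) = 2*o/(22 + o))
b = -17006 (b = 6 + (-597 - 1*16415) = 6 + (-597 - 16415) = 6 - 17012 = -17006)
P = -2767/4110 (P = -⅔ + 1/(2*176/(22 + 176) + (-61 - 93)) = -⅔ + 1/(2*176/198 - 154) = -⅔ + 1/(2*176*(1/198) - 154) = -⅔ + 1/(16/9 - 154) = -⅔ + 1/(-1370/9) = -⅔ - 9/1370 = -2767/4110 ≈ -0.67324)
(P + b)*(41140 - 4502) = (-2767/4110 - 17006)*(41140 - 4502) = -69897427/4110*36638 = -1280450965213/2055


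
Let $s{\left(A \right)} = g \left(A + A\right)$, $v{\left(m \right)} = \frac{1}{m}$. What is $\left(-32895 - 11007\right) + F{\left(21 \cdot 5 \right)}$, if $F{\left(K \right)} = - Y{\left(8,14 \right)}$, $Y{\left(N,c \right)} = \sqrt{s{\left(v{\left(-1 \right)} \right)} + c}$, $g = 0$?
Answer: $-43902 - \sqrt{14} \approx -43906.0$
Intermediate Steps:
$s{\left(A \right)} = 0$ ($s{\left(A \right)} = 0 \left(A + A\right) = 0 \cdot 2 A = 0$)
$Y{\left(N,c \right)} = \sqrt{c}$ ($Y{\left(N,c \right)} = \sqrt{0 + c} = \sqrt{c}$)
$F{\left(K \right)} = - \sqrt{14}$
$\left(-32895 - 11007\right) + F{\left(21 \cdot 5 \right)} = \left(-32895 - 11007\right) - \sqrt{14} = -43902 - \sqrt{14}$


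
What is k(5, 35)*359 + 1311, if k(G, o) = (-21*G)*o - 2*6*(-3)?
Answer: -1305090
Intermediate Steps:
k(G, o) = 36 - 21*G*o (k(G, o) = -21*G*o - 12*(-3) = -21*G*o + 36 = 36 - 21*G*o)
k(5, 35)*359 + 1311 = (36 - 21*5*35)*359 + 1311 = (36 - 3675)*359 + 1311 = -3639*359 + 1311 = -1306401 + 1311 = -1305090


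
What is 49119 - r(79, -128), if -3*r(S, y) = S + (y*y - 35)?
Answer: 54595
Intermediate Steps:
r(S, y) = 35/3 - S/3 - y**2/3 (r(S, y) = -(S + (y*y - 35))/3 = -(S + (y**2 - 35))/3 = -(S + (-35 + y**2))/3 = -(-35 + S + y**2)/3 = 35/3 - S/3 - y**2/3)
49119 - r(79, -128) = 49119 - (35/3 - 1/3*79 - 1/3*(-128)**2) = 49119 - (35/3 - 79/3 - 1/3*16384) = 49119 - (35/3 - 79/3 - 16384/3) = 49119 - 1*(-5476) = 49119 + 5476 = 54595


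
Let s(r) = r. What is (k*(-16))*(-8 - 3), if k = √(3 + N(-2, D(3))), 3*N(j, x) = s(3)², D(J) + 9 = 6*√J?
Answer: 176*√6 ≈ 431.11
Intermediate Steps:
D(J) = -9 + 6*√J
N(j, x) = 3 (N(j, x) = (⅓)*3² = (⅓)*9 = 3)
k = √6 (k = √(3 + 3) = √6 ≈ 2.4495)
(k*(-16))*(-8 - 3) = (√6*(-16))*(-8 - 3) = -16*√6*(-11) = 176*√6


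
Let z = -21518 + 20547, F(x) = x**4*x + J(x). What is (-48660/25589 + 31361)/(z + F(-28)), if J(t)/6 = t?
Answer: -802447969/440425252623 ≈ -0.0018220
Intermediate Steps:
J(t) = 6*t
F(x) = x**5 + 6*x (F(x) = x**4*x + 6*x = x**5 + 6*x)
z = -971
(-48660/25589 + 31361)/(z + F(-28)) = (-48660/25589 + 31361)/(-971 - 28*(6 + (-28)**4)) = (-48660*1/25589 + 31361)/(-971 - 28*(6 + 614656)) = (-48660/25589 + 31361)/(-971 - 28*614662) = 802447969/(25589*(-971 - 17210536)) = (802447969/25589)/(-17211507) = (802447969/25589)*(-1/17211507) = -802447969/440425252623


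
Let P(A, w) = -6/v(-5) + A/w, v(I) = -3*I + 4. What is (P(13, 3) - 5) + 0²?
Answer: -56/57 ≈ -0.98246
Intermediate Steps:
v(I) = 4 - 3*I
P(A, w) = -6/19 + A/w (P(A, w) = -6/(4 - 3*(-5)) + A/w = -6/(4 + 15) + A/w = -6/19 + A/w)
(P(13, 3) - 5) + 0² = ((-6/19 + 13/3) - 5) + 0² = ((-6/19 + 13*(⅓)) - 5) + 0 = ((-6/19 + 13/3) - 5) + 0 = (229/57 - 5) + 0 = -56/57 + 0 = -56/57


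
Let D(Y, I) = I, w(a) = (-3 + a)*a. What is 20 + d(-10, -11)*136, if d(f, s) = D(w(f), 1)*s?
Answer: -1476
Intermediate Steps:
w(a) = a*(-3 + a)
d(f, s) = s (d(f, s) = 1*s = s)
20 + d(-10, -11)*136 = 20 - 11*136 = 20 - 1496 = -1476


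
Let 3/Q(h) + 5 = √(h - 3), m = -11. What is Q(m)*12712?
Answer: -63560/13 - 12712*I*√14/13 ≈ -4889.2 - 3658.8*I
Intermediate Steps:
Q(h) = 3/(-5 + √(-3 + h)) (Q(h) = 3/(-5 + √(h - 3)) = 3/(-5 + √(-3 + h)))
Q(m)*12712 = (3/(-5 + √(-3 - 11)))*12712 = (3/(-5 + √(-14)))*12712 = (3/(-5 + I*√14))*12712 = 38136/(-5 + I*√14)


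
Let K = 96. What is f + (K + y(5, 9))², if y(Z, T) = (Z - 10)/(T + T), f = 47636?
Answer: 18402793/324 ≈ 56799.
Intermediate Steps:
y(Z, T) = (-10 + Z)/(2*T) (y(Z, T) = (-10 + Z)/((2*T)) = (-10 + Z)*(1/(2*T)) = (-10 + Z)/(2*T))
f + (K + y(5, 9))² = 47636 + (96 + (½)*(-10 + 5)/9)² = 47636 + (96 + (½)*(⅑)*(-5))² = 47636 + (96 - 5/18)² = 47636 + (1723/18)² = 47636 + 2968729/324 = 18402793/324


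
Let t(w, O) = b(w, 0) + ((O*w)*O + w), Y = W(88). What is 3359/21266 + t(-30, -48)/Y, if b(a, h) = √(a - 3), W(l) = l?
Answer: -367562077/467852 + I*√33/88 ≈ -785.64 + 0.065279*I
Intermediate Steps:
Y = 88
b(a, h) = √(-3 + a)
t(w, O) = w + √(-3 + w) + w*O² (t(w, O) = √(-3 + w) + ((O*w)*O + w) = √(-3 + w) + (w*O² + w) = √(-3 + w) + (w + w*O²) = w + √(-3 + w) + w*O²)
3359/21266 + t(-30, -48)/Y = 3359/21266 + (-30 + √(-3 - 30) - 30*(-48)²)/88 = 3359*(1/21266) + (-30 + √(-33) - 30*2304)*(1/88) = 3359/21266 + (-30 + I*√33 - 69120)*(1/88) = 3359/21266 + (-69150 + I*√33)*(1/88) = 3359/21266 + (-34575/44 + I*√33/88) = -367562077/467852 + I*√33/88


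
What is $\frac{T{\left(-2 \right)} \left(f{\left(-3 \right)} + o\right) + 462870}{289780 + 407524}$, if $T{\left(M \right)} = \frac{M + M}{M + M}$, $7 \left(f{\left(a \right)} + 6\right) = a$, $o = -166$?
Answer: $\frac{3238883}{4881128} \approx 0.66355$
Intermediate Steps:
$f{\left(a \right)} = -6 + \frac{a}{7}$
$T{\left(M \right)} = 1$ ($T{\left(M \right)} = \frac{2 M}{2 M} = 2 M \frac{1}{2 M} = 1$)
$\frac{T{\left(-2 \right)} \left(f{\left(-3 \right)} + o\right) + 462870}{289780 + 407524} = \frac{1 \left(\left(-6 + \frac{1}{7} \left(-3\right)\right) - 166\right) + 462870}{289780 + 407524} = \frac{1 \left(\left(-6 - \frac{3}{7}\right) - 166\right) + 462870}{697304} = \left(1 \left(- \frac{45}{7} - 166\right) + 462870\right) \frac{1}{697304} = \left(1 \left(- \frac{1207}{7}\right) + 462870\right) \frac{1}{697304} = \left(- \frac{1207}{7} + 462870\right) \frac{1}{697304} = \frac{3238883}{7} \cdot \frac{1}{697304} = \frac{3238883}{4881128}$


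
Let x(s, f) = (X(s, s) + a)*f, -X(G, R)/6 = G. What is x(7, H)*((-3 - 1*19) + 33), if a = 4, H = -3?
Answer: 1254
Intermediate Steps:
X(G, R) = -6*G
x(s, f) = f*(4 - 6*s) (x(s, f) = (-6*s + 4)*f = (4 - 6*s)*f = f*(4 - 6*s))
x(7, H)*((-3 - 1*19) + 33) = (2*(-3)*(2 - 3*7))*((-3 - 1*19) + 33) = (2*(-3)*(2 - 21))*((-3 - 19) + 33) = (2*(-3)*(-19))*(-22 + 33) = 114*11 = 1254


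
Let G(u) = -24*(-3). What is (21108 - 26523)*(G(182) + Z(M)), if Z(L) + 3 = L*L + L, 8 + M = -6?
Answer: -1359165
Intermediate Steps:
G(u) = 72
M = -14 (M = -8 - 6 = -14)
Z(L) = -3 + L + L² (Z(L) = -3 + (L*L + L) = -3 + (L² + L) = -3 + (L + L²) = -3 + L + L²)
(21108 - 26523)*(G(182) + Z(M)) = (21108 - 26523)*(72 + (-3 - 14 + (-14)²)) = -5415*(72 + (-3 - 14 + 196)) = -5415*(72 + 179) = -5415*251 = -1359165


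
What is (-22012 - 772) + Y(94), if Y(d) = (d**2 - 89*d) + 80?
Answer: -22234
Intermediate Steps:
Y(d) = 80 + d**2 - 89*d
(-22012 - 772) + Y(94) = (-22012 - 772) + (80 + 94**2 - 89*94) = -22784 + (80 + 8836 - 8366) = -22784 + 550 = -22234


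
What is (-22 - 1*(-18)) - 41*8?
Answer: -332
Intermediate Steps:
(-22 - 1*(-18)) - 41*8 = (-22 + 18) - 328 = -4 - 328 = -332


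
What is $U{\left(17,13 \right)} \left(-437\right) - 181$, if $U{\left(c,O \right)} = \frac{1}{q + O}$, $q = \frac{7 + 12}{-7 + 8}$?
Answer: $- \frac{6229}{32} \approx -194.66$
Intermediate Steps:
$q = 19$ ($q = \frac{19}{1} = 19 \cdot 1 = 19$)
$U{\left(c,O \right)} = \frac{1}{19 + O}$
$U{\left(17,13 \right)} \left(-437\right) - 181 = \frac{1}{19 + 13} \left(-437\right) - 181 = \frac{1}{32} \left(-437\right) - 181 = - \frac{437}{32} - 181 = - \frac{6229}{32}$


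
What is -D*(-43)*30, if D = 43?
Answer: 55470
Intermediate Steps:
-D*(-43)*30 = -43*(-43)*30 = -(-1849)*30 = -1*(-55470) = 55470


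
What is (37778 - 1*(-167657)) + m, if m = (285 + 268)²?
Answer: 511244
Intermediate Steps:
m = 305809 (m = 553² = 305809)
(37778 - 1*(-167657)) + m = (37778 - 1*(-167657)) + 305809 = (37778 + 167657) + 305809 = 205435 + 305809 = 511244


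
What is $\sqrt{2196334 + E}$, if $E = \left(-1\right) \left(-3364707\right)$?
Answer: $\sqrt{5561041} \approx 2358.2$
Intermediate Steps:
$E = 3364707$
$\sqrt{2196334 + E} = \sqrt{2196334 + 3364707} = \sqrt{5561041}$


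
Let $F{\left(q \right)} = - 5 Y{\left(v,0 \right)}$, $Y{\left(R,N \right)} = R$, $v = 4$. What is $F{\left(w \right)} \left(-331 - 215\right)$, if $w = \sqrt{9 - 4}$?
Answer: $10920$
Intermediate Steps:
$w = \sqrt{5} \approx 2.2361$
$F{\left(q \right)} = -20$ ($F{\left(q \right)} = \left(-5\right) 4 = -20$)
$F{\left(w \right)} \left(-331 - 215\right) = - 20 \left(-331 - 215\right) = \left(-20\right) \left(-546\right) = 10920$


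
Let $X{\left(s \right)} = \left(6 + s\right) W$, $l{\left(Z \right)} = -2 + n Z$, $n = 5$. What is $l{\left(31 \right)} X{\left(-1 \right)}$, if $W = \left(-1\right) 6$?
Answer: $-4590$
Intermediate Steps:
$l{\left(Z \right)} = -2 + 5 Z$
$W = -6$
$X{\left(s \right)} = -36 - 6 s$ ($X{\left(s \right)} = \left(6 + s\right) \left(-6\right) = -36 - 6 s$)
$l{\left(31 \right)} X{\left(-1 \right)} = \left(-2 + 5 \cdot 31\right) \left(-36 - -6\right) = \left(-2 + 155\right) \left(-36 + 6\right) = 153 \left(-30\right) = -4590$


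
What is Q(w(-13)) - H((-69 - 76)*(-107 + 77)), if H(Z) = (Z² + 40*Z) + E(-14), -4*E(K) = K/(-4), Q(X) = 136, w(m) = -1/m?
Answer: -152770905/8 ≈ -1.9096e+7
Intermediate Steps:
E(K) = K/16 (E(K) = -K/(4*(-4)) = -K*(-1)/(4*4) = -(-1)*K/16 = K/16)
H(Z) = -7/8 + Z² + 40*Z (H(Z) = (Z² + 40*Z) + (1/16)*(-14) = (Z² + 40*Z) - 7/8 = -7/8 + Z² + 40*Z)
Q(w(-13)) - H((-69 - 76)*(-107 + 77)) = 136 - (-7/8 + ((-69 - 76)*(-107 + 77))² + 40*((-69 - 76)*(-107 + 77))) = 136 - (-7/8 + (-145*(-30))² + 40*(-145*(-30))) = 136 - (-7/8 + 4350² + 40*4350) = 136 - (-7/8 + 18922500 + 174000) = 136 - 1*152771993/8 = 136 - 152771993/8 = -152770905/8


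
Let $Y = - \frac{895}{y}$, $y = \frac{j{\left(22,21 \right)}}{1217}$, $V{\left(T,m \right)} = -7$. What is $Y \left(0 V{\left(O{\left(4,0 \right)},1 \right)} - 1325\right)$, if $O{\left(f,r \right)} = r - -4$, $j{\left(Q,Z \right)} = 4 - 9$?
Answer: $-288641975$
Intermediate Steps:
$j{\left(Q,Z \right)} = -5$ ($j{\left(Q,Z \right)} = 4 - 9 = -5$)
$O{\left(f,r \right)} = 4 + r$ ($O{\left(f,r \right)} = r + 4 = 4 + r$)
$y = - \frac{5}{1217} \approx -0.0041085$
$Y = 217843$ ($Y = - \frac{895}{- \frac{5}{1217}} = \left(-895\right) \left(- \frac{1217}{5}\right) = 217843$)
$Y \left(0 V{\left(O{\left(4,0 \right)},1 \right)} - 1325\right) = 217843 \left(0 \left(-7\right) - 1325\right) = 217843 \left(0 - 1325\right) = 217843 \left(-1325\right) = -288641975$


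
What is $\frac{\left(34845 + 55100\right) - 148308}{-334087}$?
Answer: $\frac{58363}{334087} \approx 0.17469$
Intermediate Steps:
$\frac{\left(34845 + 55100\right) - 148308}{-334087} = \left(89945 - 148308\right) \left(- \frac{1}{334087}\right) = \left(-58363\right) \left(- \frac{1}{334087}\right) = \frac{58363}{334087}$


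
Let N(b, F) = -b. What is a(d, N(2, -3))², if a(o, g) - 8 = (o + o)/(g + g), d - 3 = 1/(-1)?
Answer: 49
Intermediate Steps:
d = 2 (d = 3 + 1/(-1) = 3 - 1 = 2)
a(o, g) = 8 + o/g (a(o, g) = 8 + (o + o)/(g + g) = 8 + (2*o)/((2*g)) = 8 + (2*o)*(1/(2*g)) = 8 + o/g)
a(d, N(2, -3))² = (8 + 2/((-1*2)))² = (8 + 2/(-2))² = (8 + 2*(-½))² = (8 - 1)² = 7² = 49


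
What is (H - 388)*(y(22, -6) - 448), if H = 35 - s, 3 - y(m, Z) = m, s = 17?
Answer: 172790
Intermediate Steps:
y(m, Z) = 3 - m
H = 18 (H = 35 - 1*17 = 35 - 17 = 18)
(H - 388)*(y(22, -6) - 448) = (18 - 388)*((3 - 1*22) - 448) = -370*((3 - 22) - 448) = -370*(-19 - 448) = -370*(-467) = 172790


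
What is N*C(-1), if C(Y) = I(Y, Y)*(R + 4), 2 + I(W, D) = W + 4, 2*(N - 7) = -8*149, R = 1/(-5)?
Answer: -11191/5 ≈ -2238.2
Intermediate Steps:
R = -⅕ (R = 1*(-⅕) = -⅕ ≈ -0.20000)
N = -589 (N = 7 + (-8*149)/2 = 7 + (½)*(-1192) = 7 - 596 = -589)
I(W, D) = 2 + W (I(W, D) = -2 + (W + 4) = -2 + (4 + W) = 2 + W)
C(Y) = 38/5 + 19*Y/5 (C(Y) = (2 + Y)*(-⅕ + 4) = (2 + Y)*(19/5) = 38/5 + 19*Y/5)
N*C(-1) = -589*(38/5 + (19/5)*(-1)) = -589*(38/5 - 19/5) = -589*19/5 = -11191/5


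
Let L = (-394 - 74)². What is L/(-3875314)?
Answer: -109512/1937657 ≈ -0.056518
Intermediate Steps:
L = 219024 (L = (-468)² = 219024)
L/(-3875314) = 219024/(-3875314) = 219024*(-1/3875314) = -109512/1937657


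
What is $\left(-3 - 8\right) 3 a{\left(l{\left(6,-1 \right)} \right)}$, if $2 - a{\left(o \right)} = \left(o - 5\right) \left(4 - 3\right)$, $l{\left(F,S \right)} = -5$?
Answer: $-396$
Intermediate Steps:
$a{\left(o \right)} = 7 - o$ ($a{\left(o \right)} = 2 - \left(o - 5\right) \left(4 - 3\right) = 2 - \left(-5 + o\right) 1 = 2 - \left(-5 + o\right) = 7 - o$)
$\left(-3 - 8\right) 3 a{\left(l{\left(6,-1 \right)} \right)} = \left(-3 - 8\right) 3 \left(7 - -5\right) = \left(-11\right) 3 \left(7 + 5\right) = \left(-33\right) 12 = -396$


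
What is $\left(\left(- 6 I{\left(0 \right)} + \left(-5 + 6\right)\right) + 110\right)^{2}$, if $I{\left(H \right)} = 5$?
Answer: $6561$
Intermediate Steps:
$\left(\left(- 6 I{\left(0 \right)} + \left(-5 + 6\right)\right) + 110\right)^{2} = \left(\left(\left(-6\right) 5 + \left(-5 + 6\right)\right) + 110\right)^{2} = \left(\left(-30 + 1\right) + 110\right)^{2} = \left(-29 + 110\right)^{2} = 81^{2} = 6561$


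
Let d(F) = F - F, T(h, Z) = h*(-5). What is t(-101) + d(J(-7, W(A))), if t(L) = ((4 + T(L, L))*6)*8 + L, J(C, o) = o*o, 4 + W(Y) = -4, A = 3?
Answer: 24331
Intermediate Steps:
W(Y) = -8 (W(Y) = -4 - 4 = -8)
J(C, o) = o²
T(h, Z) = -5*h
d(F) = 0
t(L) = 192 - 239*L (t(L) = ((4 - 5*L)*6)*8 + L = (24 - 30*L)*8 + L = (192 - 240*L) + L = 192 - 239*L)
t(-101) + d(J(-7, W(A))) = (192 - 239*(-101)) + 0 = (192 + 24139) + 0 = 24331 + 0 = 24331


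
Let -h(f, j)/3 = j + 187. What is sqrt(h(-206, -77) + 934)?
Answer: 2*sqrt(151) ≈ 24.576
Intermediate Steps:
h(f, j) = -561 - 3*j (h(f, j) = -3*(j + 187) = -3*(187 + j) = -561 - 3*j)
sqrt(h(-206, -77) + 934) = sqrt((-561 - 3*(-77)) + 934) = sqrt((-561 + 231) + 934) = sqrt(-330 + 934) = sqrt(604) = 2*sqrt(151)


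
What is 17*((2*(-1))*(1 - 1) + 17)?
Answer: 289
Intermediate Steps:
17*((2*(-1))*(1 - 1) + 17) = 17*(-2*0 + 17) = 17*(0 + 17) = 17*17 = 289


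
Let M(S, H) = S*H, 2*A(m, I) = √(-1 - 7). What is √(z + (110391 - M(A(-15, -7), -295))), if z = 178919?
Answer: √(289310 + 295*I*√2) ≈ 537.88 + 0.388*I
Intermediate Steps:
A(m, I) = I*√2 (A(m, I) = √(-1 - 7)/2 = √(-8)/2 = (2*I*√2)/2 = I*√2)
M(S, H) = H*S
√(z + (110391 - M(A(-15, -7), -295))) = √(178919 + (110391 - (-295)*I*√2)) = √(178919 + (110391 + 295*I*√2)) = √(289310 + 295*I*√2)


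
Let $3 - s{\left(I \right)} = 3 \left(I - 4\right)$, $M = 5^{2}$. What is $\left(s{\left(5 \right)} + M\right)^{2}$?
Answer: $625$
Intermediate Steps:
$M = 25$
$s{\left(I \right)} = 15 - 3 I$ ($s{\left(I \right)} = 3 - 3 \left(I - 4\right) = 3 - 3 \left(-4 + I\right) = 3 - \left(-12 + 3 I\right) = 15 - 3 I$)
$\left(s{\left(5 \right)} + M\right)^{2} = \left(\left(15 - 15\right) + 25\right)^{2} = \left(0 + 25\right)^{2} = 25^{2} = 625$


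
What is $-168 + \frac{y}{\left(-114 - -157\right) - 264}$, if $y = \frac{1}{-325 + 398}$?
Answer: $- \frac{2710345}{16133} \approx -168.0$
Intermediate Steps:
$y = \frac{1}{73} \approx 0.013699$
$-168 + \frac{y}{\left(-114 - -157\right) - 264} = -168 + \frac{1}{\left(-114 - -157\right) - 264} \cdot \frac{1}{73} = -168 + \frac{1}{\left(-114 + 157\right) - 264} \cdot \frac{1}{73} = -168 + \frac{1}{43 - 264} \cdot \frac{1}{73} = -168 + \frac{1}{-221} \cdot \frac{1}{73} = -168 - \frac{1}{16133} = - \frac{2710345}{16133}$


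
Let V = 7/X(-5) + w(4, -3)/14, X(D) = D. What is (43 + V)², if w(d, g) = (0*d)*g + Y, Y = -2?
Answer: 2105401/1225 ≈ 1718.7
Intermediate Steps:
w(d, g) = -2 (w(d, g) = (0*d)*g - 2 = 0*g - 2 = 0 - 2 = -2)
V = -54/35 (V = 7/(-5) - 2/14 = 7*(-⅕) - 2*1/14 = -7/5 - ⅐ = -54/35 ≈ -1.5429)
(43 + V)² = (43 - 54/35)² = (1451/35)² = 2105401/1225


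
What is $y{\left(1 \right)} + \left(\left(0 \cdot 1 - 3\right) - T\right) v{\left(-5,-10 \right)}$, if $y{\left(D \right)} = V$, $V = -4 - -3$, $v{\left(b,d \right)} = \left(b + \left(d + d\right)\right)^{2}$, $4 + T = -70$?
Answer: $44374$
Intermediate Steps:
$T = -74$ ($T = -4 - 70 = -74$)
$v{\left(b,d \right)} = \left(b + 2 d\right)^{2}$
$V = -1$ ($V = -4 + 3 = -1$)
$y{\left(D \right)} = -1$
$y{\left(1 \right)} + \left(\left(0 \cdot 1 - 3\right) - T\right) v{\left(-5,-10 \right)} = -1 + \left(\left(0 \cdot 1 - 3\right) - -74\right) \left(-5 + 2 \left(-10\right)\right)^{2} = -1 + \left(\left(0 - 3\right) + 74\right) \left(-5 - 20\right)^{2} = -1 + \left(-3 + 74\right) \left(-25\right)^{2} = -1 + 71 \cdot 625 = -1 + 44375 = 44374$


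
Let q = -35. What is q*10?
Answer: -350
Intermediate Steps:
q*10 = -35*10 = -350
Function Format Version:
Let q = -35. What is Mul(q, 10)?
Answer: -350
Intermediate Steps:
Mul(q, 10) = Mul(-35, 10) = -350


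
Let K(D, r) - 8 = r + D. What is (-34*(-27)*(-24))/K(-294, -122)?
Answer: 54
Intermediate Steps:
K(D, r) = 8 + D + r (K(D, r) = 8 + (r + D) = 8 + (D + r) = 8 + D + r)
(-34*(-27)*(-24))/K(-294, -122) = (-34*(-27)*(-24))/(8 - 294 - 122) = (918*(-24))/(-408) = -22032*(-1/408) = 54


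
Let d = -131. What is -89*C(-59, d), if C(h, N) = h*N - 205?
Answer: -669636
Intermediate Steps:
C(h, N) = -205 + N*h (C(h, N) = N*h - 205 = -205 + N*h)
-89*C(-59, d) = -89*(-205 - 131*(-59)) = -89*(-205 + 7729) = -89*7524 = -669636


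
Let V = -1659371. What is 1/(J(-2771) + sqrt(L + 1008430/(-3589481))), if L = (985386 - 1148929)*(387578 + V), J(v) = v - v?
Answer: sqrt(2679857542033194469404409)/746586356644092689 ≈ 2.1927e-6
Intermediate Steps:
J(v) = 0
L = 207992842599 (L = (985386 - 1148929)*(387578 - 1659371) = -163543*(-1271793) = 207992842599)
1/(J(-2771) + sqrt(L + 1008430/(-3589481))) = 1/(0 + sqrt(207992842599 + 1008430/(-3589481))) = 1/(0 + sqrt(207992842599 + 1008430*(-1/3589481))) = 1/(0 + sqrt(207992842599 - 1008430/3589481)) = 1/(0 + sqrt(746586356644092689/3589481)) = 1/(0 + sqrt(2679857542033194469404409)/3589481) = 1/(sqrt(2679857542033194469404409)/3589481) = sqrt(2679857542033194469404409)/746586356644092689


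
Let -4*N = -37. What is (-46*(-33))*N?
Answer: 28083/2 ≈ 14042.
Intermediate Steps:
N = 37/4 (N = -1/4*(-37) = 37/4 ≈ 9.2500)
(-46*(-33))*N = -46*(-33)*(37/4) = 1518*(37/4) = 28083/2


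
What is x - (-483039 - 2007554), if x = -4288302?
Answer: -1797709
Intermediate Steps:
x - (-483039 - 2007554) = -4288302 - (-483039 - 2007554) = -4288302 - 1*(-2490593) = -4288302 + 2490593 = -1797709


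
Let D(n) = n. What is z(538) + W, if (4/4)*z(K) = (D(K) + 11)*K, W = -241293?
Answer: 54069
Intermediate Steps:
z(K) = K*(11 + K) (z(K) = (K + 11)*K = (11 + K)*K = K*(11 + K))
z(538) + W = 538*(11 + 538) - 241293 = 538*549 - 241293 = 295362 - 241293 = 54069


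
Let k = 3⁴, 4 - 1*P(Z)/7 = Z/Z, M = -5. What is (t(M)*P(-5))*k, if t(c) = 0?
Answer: 0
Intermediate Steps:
P(Z) = 21 (P(Z) = 28 - 7*Z/Z = 28 - 7*1 = 28 - 7 = 21)
k = 81
(t(M)*P(-5))*k = (0*21)*81 = 0*81 = 0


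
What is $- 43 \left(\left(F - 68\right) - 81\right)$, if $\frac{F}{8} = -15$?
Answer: $11567$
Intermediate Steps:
$F = -120$ ($F = 8 \left(-15\right) = -120$)
$- 43 \left(\left(F - 68\right) - 81\right) = - 43 \left(\left(-120 - 68\right) - 81\right) = - 43 \left(-188 - 81\right) = \left(-43\right) \left(-269\right) = 11567$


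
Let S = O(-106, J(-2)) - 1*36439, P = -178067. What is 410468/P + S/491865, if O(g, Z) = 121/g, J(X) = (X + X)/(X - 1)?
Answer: -4417732945361/1856800409046 ≈ -2.3792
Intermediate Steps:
J(X) = 2*X/(-1 + X) (J(X) = (2*X)/(-1 + X) = 2*X/(-1 + X))
S = -3862655/106 (S = 121/(-106) - 1*36439 = 121*(-1/106) - 36439 = -121/106 - 36439 = -3862655/106 ≈ -36440.)
410468/P + S/491865 = 410468/(-178067) - 3862655/106/491865 = 410468*(-1/178067) - 3862655/106*1/491865 = -410468/178067 - 772531/10427538 = -4417732945361/1856800409046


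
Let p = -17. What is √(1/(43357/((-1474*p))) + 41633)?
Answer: √78264025889923/43357 ≈ 204.04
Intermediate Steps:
√(1/(43357/((-1474*p))) + 41633) = √(1/(43357/((-1474*(-17)))) + 41633) = √(1/(43357/25058) + 41633) = √(25058/43357 + 41633) = √(1805107039/43357) = √78264025889923/43357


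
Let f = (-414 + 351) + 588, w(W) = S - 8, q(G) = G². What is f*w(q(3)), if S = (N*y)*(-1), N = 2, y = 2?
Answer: -6300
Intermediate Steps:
S = -4 (S = (2*2)*(-1) = 4*(-1) = -4)
w(W) = -12 (w(W) = -4 - 8 = -12)
f = 525 (f = -63 + 588 = 525)
f*w(q(3)) = 525*(-12) = -6300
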